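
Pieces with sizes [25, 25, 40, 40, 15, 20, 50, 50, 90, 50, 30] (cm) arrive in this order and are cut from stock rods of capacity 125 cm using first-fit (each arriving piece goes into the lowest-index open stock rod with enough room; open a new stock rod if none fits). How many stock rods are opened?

  25 → stock rod 1 (new)  [load 25/125]
  25 → stock rod 1  [load 50/125]
  40 → stock rod 1  [load 90/125]
  40 → stock rod 2 (new)  [load 40/125]
  15 → stock rod 1  [load 105/125]
  20 → stock rod 1  [load 125/125]
  50 → stock rod 2  [load 90/125]
  50 → stock rod 3 (new)  [load 50/125]
  90 → stock rod 4 (new)  [load 90/125]
  50 → stock rod 3  [load 100/125]
  30 → stock rod 2  [load 120/125]
4 stock rods opened.

4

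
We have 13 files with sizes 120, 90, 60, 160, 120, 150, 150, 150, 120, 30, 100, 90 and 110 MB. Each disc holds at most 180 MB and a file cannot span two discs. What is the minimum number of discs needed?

Total = 160 + 150 + 150 + 150 + 120 + 120 + 120 + 110 + 100 + 90 + 90 + 60 + 30 = 1450 MB.
Lower bound: ⌈1450/180⌉ = 9 discs.
A packing using 10 discs:
  disc 1: 160 = 160
  disc 2: 150 + 30 = 180
  disc 3: 150 = 150
  disc 4: 150 = 150
  disc 5: 120 + 60 = 180
  disc 6: 120 = 120
  disc 7: 120 = 120
  disc 8: 110 = 110
  disc 9: 100 = 100
  disc 10: 90 + 90 = 180
No arrangement into 9 discs stays within capacity, so 10 is optimal.

10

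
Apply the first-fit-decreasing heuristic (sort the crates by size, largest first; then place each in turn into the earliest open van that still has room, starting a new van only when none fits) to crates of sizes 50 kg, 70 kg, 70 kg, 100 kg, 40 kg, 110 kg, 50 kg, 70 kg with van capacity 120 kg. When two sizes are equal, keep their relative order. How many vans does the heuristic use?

5

Sorted descending: 110, 100, 70, 70, 70, 50, 50, 40.
  110 → van 1 (new)  [load 110/120]
  100 → van 2 (new)  [load 100/120]
  70 → van 3 (new)  [load 70/120]
  70 → van 4 (new)  [load 70/120]
  70 → van 5 (new)  [load 70/120]
  50 → van 3  [load 120/120]
  50 → van 4  [load 120/120]
  40 → van 5  [load 110/120]
5 vans opened.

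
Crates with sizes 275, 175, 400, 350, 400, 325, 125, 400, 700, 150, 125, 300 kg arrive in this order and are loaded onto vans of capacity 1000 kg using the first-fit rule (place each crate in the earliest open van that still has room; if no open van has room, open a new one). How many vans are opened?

4

  275 → van 1 (new)  [load 275/1000]
  175 → van 1  [load 450/1000]
  400 → van 1  [load 850/1000]
  350 → van 2 (new)  [load 350/1000]
  400 → van 2  [load 750/1000]
  325 → van 3 (new)  [load 325/1000]
  125 → van 1  [load 975/1000]
  400 → van 3  [load 725/1000]
  700 → van 4 (new)  [load 700/1000]
  150 → van 2  [load 900/1000]
  125 → van 3  [load 850/1000]
  300 → van 4  [load 1000/1000]
4 vans opened.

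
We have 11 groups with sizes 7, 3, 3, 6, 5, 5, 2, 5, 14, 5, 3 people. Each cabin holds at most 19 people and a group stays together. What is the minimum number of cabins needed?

4

Total = 14 + 7 + 6 + 5 + 5 + 5 + 5 + 3 + 3 + 3 + 2 = 58 people.
Lower bound: ⌈58/19⌉ = 4 cabins.
A packing using 4 cabins:
  cabin 1: 14 + 5 = 19
  cabin 2: 7 + 6 + 5 = 18
  cabin 3: 5 + 5 + 3 + 3 + 3 = 19
  cabin 4: 2 = 2
This matches the lower bound, so 4 is optimal.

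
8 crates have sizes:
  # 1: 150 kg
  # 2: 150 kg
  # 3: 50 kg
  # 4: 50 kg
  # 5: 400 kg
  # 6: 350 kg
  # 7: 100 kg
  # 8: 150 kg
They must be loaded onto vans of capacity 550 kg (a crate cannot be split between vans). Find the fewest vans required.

3

Total = 400 + 350 + 150 + 150 + 150 + 100 + 50 + 50 = 1400 kg.
Lower bound: ⌈1400/550⌉ = 3 vans.
A packing using 3 vans:
  van 1: 400 + 150 = 550
  van 2: 350 + 150 + 50 = 550
  van 3: 150 + 100 + 50 = 300
This matches the lower bound, so 3 is optimal.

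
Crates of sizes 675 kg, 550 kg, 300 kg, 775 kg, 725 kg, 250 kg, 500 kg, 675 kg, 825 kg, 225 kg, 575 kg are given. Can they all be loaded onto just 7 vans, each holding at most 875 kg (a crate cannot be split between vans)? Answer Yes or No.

No

Total = 6075 kg; ⌈6075/875⌉ = 7.
8 crates each exceed half the capacity and cannot share a van, forcing at least 8 vans.
At least 8 vans are required, but only 7 are allowed.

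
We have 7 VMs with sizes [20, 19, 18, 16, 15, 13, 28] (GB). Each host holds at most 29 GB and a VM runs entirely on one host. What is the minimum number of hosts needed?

Total = 28 + 20 + 19 + 18 + 16 + 15 + 13 = 129 GB.
Lower bound: ⌈129/29⌉ = 5 hosts.
Also, 6 VMs each exceed 29/2 GB, and no two of those can share a host, so at least 6 hosts are needed.
A packing using 6 hosts:
  host 1: 28 = 28
  host 2: 20 = 20
  host 3: 19 = 19
  host 4: 18 = 18
  host 5: 16 + 13 = 29
  host 6: 15 = 15
This matches the lower bound, so 6 is optimal.

6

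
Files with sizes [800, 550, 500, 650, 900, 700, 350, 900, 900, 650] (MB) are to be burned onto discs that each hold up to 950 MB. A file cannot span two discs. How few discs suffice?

Total = 900 + 900 + 900 + 800 + 700 + 650 + 650 + 550 + 500 + 350 = 6900 MB.
Lower bound: ⌈6900/950⌉ = 8 discs.
Also, 9 files each exceed 475 MB, and no two of those can share a disc, so at least 9 discs are needed.
A packing using 9 discs:
  disc 1: 900 = 900
  disc 2: 900 = 900
  disc 3: 900 = 900
  disc 4: 800 = 800
  disc 5: 700 = 700
  disc 6: 650 = 650
  disc 7: 650 = 650
  disc 8: 550 + 350 = 900
  disc 9: 500 = 500
This matches the lower bound, so 9 is optimal.

9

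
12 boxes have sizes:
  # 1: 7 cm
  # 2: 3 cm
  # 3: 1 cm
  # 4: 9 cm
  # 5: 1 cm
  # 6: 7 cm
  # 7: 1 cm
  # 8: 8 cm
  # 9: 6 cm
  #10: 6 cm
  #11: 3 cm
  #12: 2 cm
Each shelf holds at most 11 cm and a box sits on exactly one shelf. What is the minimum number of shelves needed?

6

Total = 9 + 8 + 7 + 7 + 6 + 6 + 3 + 3 + 2 + 1 + 1 + 1 = 54 cm.
Lower bound: ⌈54/11⌉ = 5 shelves.
Also, 6 boxes each exceed 11/2 cm, and no two of those can share a shelf, so at least 6 shelves are needed.
A packing using 6 shelves:
  shelf 1: 9 + 2 = 11
  shelf 2: 8 + 3 = 11
  shelf 3: 7 + 3 + 1 = 11
  shelf 4: 7 + 1 + 1 = 9
  shelf 5: 6 = 6
  shelf 6: 6 = 6
This matches the lower bound, so 6 is optimal.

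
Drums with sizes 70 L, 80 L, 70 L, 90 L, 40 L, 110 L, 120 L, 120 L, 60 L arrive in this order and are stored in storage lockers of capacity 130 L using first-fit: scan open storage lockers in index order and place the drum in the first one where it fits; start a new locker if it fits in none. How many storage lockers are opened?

  70 → locker 1 (new)  [load 70/130]
  80 → locker 2 (new)  [load 80/130]
  70 → locker 3 (new)  [load 70/130]
  90 → locker 4 (new)  [load 90/130]
  40 → locker 1  [load 110/130]
  110 → locker 5 (new)  [load 110/130]
  120 → locker 6 (new)  [load 120/130]
  120 → locker 7 (new)  [load 120/130]
  60 → locker 3  [load 130/130]
7 storage lockers opened.

7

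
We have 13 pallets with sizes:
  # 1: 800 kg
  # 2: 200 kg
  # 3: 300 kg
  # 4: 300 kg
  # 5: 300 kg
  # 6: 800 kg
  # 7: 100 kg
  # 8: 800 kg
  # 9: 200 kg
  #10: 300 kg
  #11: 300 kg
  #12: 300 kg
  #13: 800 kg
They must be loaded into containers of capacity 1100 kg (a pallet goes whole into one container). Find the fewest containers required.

Total = 800 + 800 + 800 + 800 + 300 + 300 + 300 + 300 + 300 + 300 + 200 + 200 + 100 = 5500 kg.
Lower bound: ⌈5500/1100⌉ = 5 containers.
A packing using 5 containers:
  container 1: 800 + 300 = 1100
  container 2: 800 + 300 = 1100
  container 3: 800 + 300 = 1100
  container 4: 800 + 300 = 1100
  container 5: 300 + 300 + 200 + 200 + 100 = 1100
This matches the lower bound, so 5 is optimal.

5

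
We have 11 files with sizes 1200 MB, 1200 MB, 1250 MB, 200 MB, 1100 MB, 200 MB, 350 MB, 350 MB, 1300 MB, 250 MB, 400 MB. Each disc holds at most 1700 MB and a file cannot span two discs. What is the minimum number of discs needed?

5

Total = 1300 + 1250 + 1200 + 1200 + 1100 + 400 + 350 + 350 + 250 + 200 + 200 = 7800 MB.
Lower bound: ⌈7800/1700⌉ = 5 discs.
A packing using 5 discs:
  disc 1: 1300 + 400 = 1700
  disc 2: 1250 + 350 = 1600
  disc 3: 1200 + 350 = 1550
  disc 4: 1200 + 250 + 200 = 1650
  disc 5: 1100 + 200 = 1300
This matches the lower bound, so 5 is optimal.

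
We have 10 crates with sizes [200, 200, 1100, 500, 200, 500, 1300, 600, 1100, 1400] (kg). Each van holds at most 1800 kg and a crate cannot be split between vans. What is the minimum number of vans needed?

Total = 1400 + 1300 + 1100 + 1100 + 600 + 500 + 500 + 200 + 200 + 200 = 7100 kg.
Lower bound: ⌈7100/1800⌉ = 4 vans.
A packing using 4 vans:
  van 1: 1400 + 200 + 200 = 1800
  van 2: 1300 + 500 = 1800
  van 3: 1100 + 600 = 1700
  van 4: 1100 + 500 + 200 = 1800
This matches the lower bound, so 4 is optimal.

4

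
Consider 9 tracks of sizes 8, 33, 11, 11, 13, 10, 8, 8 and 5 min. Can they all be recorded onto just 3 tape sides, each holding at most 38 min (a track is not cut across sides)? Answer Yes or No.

A valid assignment using 3 tape sides:
  side 1: 33 + 5 = 38
  side 2: 13 + 11 + 11 = 35
  side 3: 10 + 8 + 8 + 8 = 34
Every load is within 38 min, so 3 tape sides suffice.

Yes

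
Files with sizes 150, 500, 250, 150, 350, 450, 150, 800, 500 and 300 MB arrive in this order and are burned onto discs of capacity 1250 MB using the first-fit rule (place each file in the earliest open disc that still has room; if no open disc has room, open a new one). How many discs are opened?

4

  150 → disc 1 (new)  [load 150/1250]
  500 → disc 1  [load 650/1250]
  250 → disc 1  [load 900/1250]
  150 → disc 1  [load 1050/1250]
  350 → disc 2 (new)  [load 350/1250]
  450 → disc 2  [load 800/1250]
  150 → disc 1  [load 1200/1250]
  800 → disc 3 (new)  [load 800/1250]
  500 → disc 4 (new)  [load 500/1250]
  300 → disc 2  [load 1100/1250]
4 discs opened.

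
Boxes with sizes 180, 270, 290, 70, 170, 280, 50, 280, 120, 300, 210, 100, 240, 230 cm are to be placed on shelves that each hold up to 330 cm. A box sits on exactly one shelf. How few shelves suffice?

10

Total = 300 + 290 + 280 + 280 + 270 + 240 + 230 + 210 + 180 + 170 + 120 + 100 + 70 + 50 = 2790 cm.
Lower bound: ⌈2790/330⌉ = 9 shelves.
Also, 10 boxes each exceed 165 cm, and no two of those can share a shelf, so at least 10 shelves are needed.
A packing using 10 shelves:
  shelf 1: 300 = 300
  shelf 2: 290 = 290
  shelf 3: 280 + 50 = 330
  shelf 4: 280 = 280
  shelf 5: 270 = 270
  shelf 6: 240 + 70 = 310
  shelf 7: 230 + 100 = 330
  shelf 8: 210 + 120 = 330
  shelf 9: 180 = 180
  shelf 10: 170 = 170
This matches the lower bound, so 10 is optimal.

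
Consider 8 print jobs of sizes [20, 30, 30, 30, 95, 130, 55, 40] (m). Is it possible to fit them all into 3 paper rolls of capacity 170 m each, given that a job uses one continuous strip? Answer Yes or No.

A valid assignment using 3 paper rolls:
  roll 1: 130 + 40 = 170
  roll 2: 95 + 55 + 20 = 170
  roll 3: 30 + 30 + 30 = 90
Every load is within 170 m, so 3 paper rolls suffice.

Yes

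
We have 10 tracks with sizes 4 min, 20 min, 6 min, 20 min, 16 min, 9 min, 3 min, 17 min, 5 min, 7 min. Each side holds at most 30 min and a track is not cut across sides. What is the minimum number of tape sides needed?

4

Total = 20 + 20 + 17 + 16 + 9 + 7 + 6 + 5 + 4 + 3 = 107 min.
Lower bound: ⌈107/30⌉ = 4 tape sides.
A packing using 4 tape sides:
  side 1: 20 + 9 = 29
  side 2: 20 + 7 + 3 = 30
  side 3: 17 + 6 + 5 = 28
  side 4: 16 + 4 = 20
This matches the lower bound, so 4 is optimal.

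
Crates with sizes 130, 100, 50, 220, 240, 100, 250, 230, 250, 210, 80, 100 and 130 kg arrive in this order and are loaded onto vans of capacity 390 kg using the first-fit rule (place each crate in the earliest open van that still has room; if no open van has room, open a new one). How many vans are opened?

  130 → van 1 (new)  [load 130/390]
  100 → van 1  [load 230/390]
  50 → van 1  [load 280/390]
  220 → van 2 (new)  [load 220/390]
  240 → van 3 (new)  [load 240/390]
  100 → van 1  [load 380/390]
  250 → van 4 (new)  [load 250/390]
  230 → van 5 (new)  [load 230/390]
  250 → van 6 (new)  [load 250/390]
  210 → van 7 (new)  [load 210/390]
  80 → van 2  [load 300/390]
  100 → van 3  [load 340/390]
  130 → van 4  [load 380/390]
7 vans opened.

7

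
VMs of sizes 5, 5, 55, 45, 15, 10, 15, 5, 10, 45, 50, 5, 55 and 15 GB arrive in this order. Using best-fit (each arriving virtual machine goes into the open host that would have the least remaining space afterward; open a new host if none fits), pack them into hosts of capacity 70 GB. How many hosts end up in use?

5

  5 → host 1 (new)  [load 5/70]
  5 → host 1  [load 10/70]
  55 → host 1  [load 65/70]
  45 → host 2 (new)  [load 45/70]
  15 → host 2  [load 60/70]
  10 → host 2  [load 70/70]
  15 → host 3 (new)  [load 15/70]
  5 → host 1  [load 70/70]
  10 → host 3  [load 25/70]
  45 → host 3  [load 70/70]
  50 → host 4 (new)  [load 50/70]
  5 → host 4  [load 55/70]
  55 → host 5 (new)  [load 55/70]
  15 → host 4  [load 70/70]
5 hosts opened.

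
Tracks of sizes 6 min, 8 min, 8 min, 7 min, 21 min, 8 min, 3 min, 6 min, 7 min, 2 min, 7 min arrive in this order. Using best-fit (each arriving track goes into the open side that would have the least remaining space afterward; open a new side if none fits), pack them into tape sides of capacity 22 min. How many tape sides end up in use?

4

  6 → side 1 (new)  [load 6/22]
  8 → side 1  [load 14/22]
  8 → side 1  [load 22/22]
  7 → side 2 (new)  [load 7/22]
  21 → side 3 (new)  [load 21/22]
  8 → side 2  [load 15/22]
  3 → side 2  [load 18/22]
  6 → side 4 (new)  [load 6/22]
  7 → side 4  [load 13/22]
  2 → side 2  [load 20/22]
  7 → side 4  [load 20/22]
4 tape sides opened.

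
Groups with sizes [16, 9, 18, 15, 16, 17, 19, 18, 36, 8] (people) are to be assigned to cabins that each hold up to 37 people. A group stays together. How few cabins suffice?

Total = 36 + 19 + 18 + 18 + 17 + 16 + 16 + 15 + 9 + 8 = 172 people.
Lower bound: ⌈172/37⌉ = 5 cabins.
A packing using 5 cabins:
  cabin 1: 36 = 36
  cabin 2: 19 + 18 = 37
  cabin 3: 18 + 17 = 35
  cabin 4: 16 + 16 = 32
  cabin 5: 15 + 9 + 8 = 32
This matches the lower bound, so 5 is optimal.

5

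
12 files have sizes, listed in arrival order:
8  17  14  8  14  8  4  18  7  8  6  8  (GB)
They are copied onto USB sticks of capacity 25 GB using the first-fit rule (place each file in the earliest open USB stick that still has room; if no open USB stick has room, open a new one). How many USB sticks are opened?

6

  8 → USB stick 1 (new)  [load 8/25]
  17 → USB stick 1  [load 25/25]
  14 → USB stick 2 (new)  [load 14/25]
  8 → USB stick 2  [load 22/25]
  14 → USB stick 3 (new)  [load 14/25]
  8 → USB stick 3  [load 22/25]
  4 → USB stick 4 (new)  [load 4/25]
  18 → USB stick 4  [load 22/25]
  7 → USB stick 5 (new)  [load 7/25]
  8 → USB stick 5  [load 15/25]
  6 → USB stick 5  [load 21/25]
  8 → USB stick 6 (new)  [load 8/25]
6 USB sticks opened.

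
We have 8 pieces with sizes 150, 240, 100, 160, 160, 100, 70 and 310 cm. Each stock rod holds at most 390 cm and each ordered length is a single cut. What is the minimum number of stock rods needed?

Total = 310 + 240 + 160 + 160 + 150 + 100 + 100 + 70 = 1290 cm.
Lower bound: ⌈1290/390⌉ = 4 stock rods.
A packing using 4 stock rods:
  stock rod 1: 310 + 70 = 380
  stock rod 2: 240 + 150 = 390
  stock rod 3: 160 + 160 = 320
  stock rod 4: 100 + 100 = 200
This matches the lower bound, so 4 is optimal.

4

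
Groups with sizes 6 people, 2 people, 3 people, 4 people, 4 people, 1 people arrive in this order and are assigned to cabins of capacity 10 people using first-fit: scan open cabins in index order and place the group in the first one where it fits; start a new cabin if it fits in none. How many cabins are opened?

  6 → cabin 1 (new)  [load 6/10]
  2 → cabin 1  [load 8/10]
  3 → cabin 2 (new)  [load 3/10]
  4 → cabin 2  [load 7/10]
  4 → cabin 3 (new)  [load 4/10]
  1 → cabin 1  [load 9/10]
3 cabins opened.

3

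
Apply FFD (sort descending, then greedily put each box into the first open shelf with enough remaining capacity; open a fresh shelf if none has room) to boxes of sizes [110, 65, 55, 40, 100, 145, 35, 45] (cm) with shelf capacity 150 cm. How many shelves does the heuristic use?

5

Sorted descending: 145, 110, 100, 65, 55, 45, 40, 35.
  145 → shelf 1 (new)  [load 145/150]
  110 → shelf 2 (new)  [load 110/150]
  100 → shelf 3 (new)  [load 100/150]
  65 → shelf 4 (new)  [load 65/150]
  55 → shelf 4  [load 120/150]
  45 → shelf 3  [load 145/150]
  40 → shelf 2  [load 150/150]
  35 → shelf 5 (new)  [load 35/150]
5 shelves opened.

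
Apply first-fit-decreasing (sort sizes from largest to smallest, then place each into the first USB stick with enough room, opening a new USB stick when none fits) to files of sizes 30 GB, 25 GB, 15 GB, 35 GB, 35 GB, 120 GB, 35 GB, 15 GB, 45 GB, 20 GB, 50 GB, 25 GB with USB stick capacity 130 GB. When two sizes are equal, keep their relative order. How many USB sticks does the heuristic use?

Sorted descending: 120, 50, 45, 35, 35, 35, 30, 25, 25, 20, 15, 15.
  120 → USB stick 1 (new)  [load 120/130]
  50 → USB stick 2 (new)  [load 50/130]
  45 → USB stick 2  [load 95/130]
  35 → USB stick 2  [load 130/130]
  35 → USB stick 3 (new)  [load 35/130]
  35 → USB stick 3  [load 70/130]
  30 → USB stick 3  [load 100/130]
  25 → USB stick 3  [load 125/130]
  25 → USB stick 4 (new)  [load 25/130]
  20 → USB stick 4  [load 45/130]
  15 → USB stick 4  [load 60/130]
  15 → USB stick 4  [load 75/130]
4 USB sticks opened.

4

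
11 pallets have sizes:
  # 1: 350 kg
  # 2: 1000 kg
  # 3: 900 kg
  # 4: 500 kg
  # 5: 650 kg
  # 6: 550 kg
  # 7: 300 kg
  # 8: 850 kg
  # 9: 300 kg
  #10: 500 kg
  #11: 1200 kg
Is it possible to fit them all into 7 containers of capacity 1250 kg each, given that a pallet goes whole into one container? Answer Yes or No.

Yes

A valid assignment using 7 containers:
  container 1: 1200 = 1200
  container 2: 1000 = 1000
  container 3: 900 + 350 = 1250
  container 4: 850 + 300 = 1150
  container 5: 650 + 550 = 1200
  container 6: 500 + 500 = 1000
  container 7: 300 = 300
Every load is within 1250 kg, so 7 containers suffice.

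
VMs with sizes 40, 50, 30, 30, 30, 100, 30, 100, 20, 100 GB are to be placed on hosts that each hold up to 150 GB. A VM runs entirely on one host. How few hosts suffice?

Total = 100 + 100 + 100 + 50 + 40 + 30 + 30 + 30 + 30 + 20 = 530 GB.
Lower bound: ⌈530/150⌉ = 4 hosts.
A packing using 4 hosts:
  host 1: 100 + 50 = 150
  host 2: 100 + 40 = 140
  host 3: 100 + 30 + 20 = 150
  host 4: 30 + 30 + 30 = 90
This matches the lower bound, so 4 is optimal.

4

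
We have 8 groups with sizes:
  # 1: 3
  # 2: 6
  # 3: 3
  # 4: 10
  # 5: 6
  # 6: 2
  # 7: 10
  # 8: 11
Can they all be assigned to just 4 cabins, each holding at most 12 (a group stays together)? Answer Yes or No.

No

Total = 51; ⌈51/12⌉ = 5.
At least 5 cabins are required, but only 4 are allowed.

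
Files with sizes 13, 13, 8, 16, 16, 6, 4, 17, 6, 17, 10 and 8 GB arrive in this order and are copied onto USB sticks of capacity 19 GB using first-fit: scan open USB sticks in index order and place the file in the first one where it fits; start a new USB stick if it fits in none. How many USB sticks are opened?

  13 → USB stick 1 (new)  [load 13/19]
  13 → USB stick 2 (new)  [load 13/19]
  8 → USB stick 3 (new)  [load 8/19]
  16 → USB stick 4 (new)  [load 16/19]
  16 → USB stick 5 (new)  [load 16/19]
  6 → USB stick 1  [load 19/19]
  4 → USB stick 2  [load 17/19]
  17 → USB stick 6 (new)  [load 17/19]
  6 → USB stick 3  [load 14/19]
  17 → USB stick 7 (new)  [load 17/19]
  10 → USB stick 8 (new)  [load 10/19]
  8 → USB stick 8  [load 18/19]
8 USB sticks opened.

8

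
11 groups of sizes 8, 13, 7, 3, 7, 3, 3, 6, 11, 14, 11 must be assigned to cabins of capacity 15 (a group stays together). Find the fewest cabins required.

7

Total = 14 + 13 + 11 + 11 + 8 + 7 + 7 + 6 + 3 + 3 + 3 = 86.
Lower bound: ⌈86/15⌉ = 6 cabins.
A packing using 7 cabins:
  cabin 1: 14 = 14
  cabin 2: 13 = 13
  cabin 3: 11 + 3 = 14
  cabin 4: 11 + 3 = 14
  cabin 5: 8 + 7 = 15
  cabin 6: 7 + 6 = 13
  cabin 7: 3 = 3
No arrangement into 6 cabins stays within capacity, so 7 is optimal.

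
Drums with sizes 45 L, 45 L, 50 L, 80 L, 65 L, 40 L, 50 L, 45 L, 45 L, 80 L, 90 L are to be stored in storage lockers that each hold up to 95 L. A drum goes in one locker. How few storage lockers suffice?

Total = 90 + 80 + 80 + 65 + 50 + 50 + 45 + 45 + 45 + 45 + 40 = 635 L.
Lower bound: ⌈635/95⌉ = 7 storage lockers.
A packing using 8 storage lockers:
  locker 1: 90 = 90
  locker 2: 80 = 80
  locker 3: 80 = 80
  locker 4: 65 = 65
  locker 5: 50 + 45 = 95
  locker 6: 50 + 45 = 95
  locker 7: 45 + 45 = 90
  locker 8: 40 = 40
No arrangement into 7 storage lockers stays within capacity, so 8 is optimal.

8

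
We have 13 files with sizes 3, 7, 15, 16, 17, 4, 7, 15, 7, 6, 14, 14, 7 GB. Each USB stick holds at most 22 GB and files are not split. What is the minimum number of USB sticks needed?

Total = 17 + 16 + 15 + 15 + 14 + 14 + 7 + 7 + 7 + 7 + 6 + 4 + 3 = 132 GB.
Lower bound: ⌈132/22⌉ = 6 USB sticks.
A packing using 7 USB sticks:
  USB stick 1: 17 + 4 = 21
  USB stick 2: 16 + 6 = 22
  USB stick 3: 15 + 7 = 22
  USB stick 4: 15 + 7 = 22
  USB stick 5: 14 + 7 = 21
  USB stick 6: 14 + 7 = 21
  USB stick 7: 3 = 3
No arrangement into 6 USB sticks stays within capacity, so 7 is optimal.

7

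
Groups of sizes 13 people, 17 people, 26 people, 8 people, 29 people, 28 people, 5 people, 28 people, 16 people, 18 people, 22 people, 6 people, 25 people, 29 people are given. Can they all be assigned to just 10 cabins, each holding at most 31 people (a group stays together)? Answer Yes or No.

A valid assignment using 10 cabins:
  cabin 1: 29 = 29
  cabin 2: 29 = 29
  cabin 3: 28 = 28
  cabin 4: 28 = 28
  cabin 5: 26 + 5 = 31
  cabin 6: 25 + 6 = 31
  cabin 7: 22 + 8 = 30
  cabin 8: 18 + 13 = 31
  cabin 9: 17 = 17
  cabin 10: 16 = 16
Every load is within 31 people, so 10 cabins suffice.

Yes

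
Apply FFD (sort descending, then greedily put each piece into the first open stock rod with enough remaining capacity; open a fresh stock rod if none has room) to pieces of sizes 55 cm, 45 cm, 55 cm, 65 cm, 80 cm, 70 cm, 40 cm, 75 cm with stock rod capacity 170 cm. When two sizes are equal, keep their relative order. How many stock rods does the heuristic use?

4

Sorted descending: 80, 75, 70, 65, 55, 55, 45, 40.
  80 → stock rod 1 (new)  [load 80/170]
  75 → stock rod 1  [load 155/170]
  70 → stock rod 2 (new)  [load 70/170]
  65 → stock rod 2  [load 135/170]
  55 → stock rod 3 (new)  [load 55/170]
  55 → stock rod 3  [load 110/170]
  45 → stock rod 3  [load 155/170]
  40 → stock rod 4 (new)  [load 40/170]
4 stock rods opened.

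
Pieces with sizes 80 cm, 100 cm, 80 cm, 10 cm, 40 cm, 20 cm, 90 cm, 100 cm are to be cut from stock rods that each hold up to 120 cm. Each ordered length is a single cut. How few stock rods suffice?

5

Total = 100 + 100 + 90 + 80 + 80 + 40 + 20 + 10 = 520 cm.
Lower bound: ⌈520/120⌉ = 5 stock rods.
A packing using 5 stock rods:
  stock rod 1: 100 + 20 = 120
  stock rod 2: 100 + 10 = 110
  stock rod 3: 90 = 90
  stock rod 4: 80 + 40 = 120
  stock rod 5: 80 = 80
This matches the lower bound, so 5 is optimal.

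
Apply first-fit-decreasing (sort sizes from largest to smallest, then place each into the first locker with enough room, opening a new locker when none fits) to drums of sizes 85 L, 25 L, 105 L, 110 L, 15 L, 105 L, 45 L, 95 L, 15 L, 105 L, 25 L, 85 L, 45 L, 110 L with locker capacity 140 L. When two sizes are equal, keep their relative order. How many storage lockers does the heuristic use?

Sorted descending: 110, 110, 105, 105, 105, 95, 85, 85, 45, 45, 25, 25, 15, 15.
  110 → locker 1 (new)  [load 110/140]
  110 → locker 2 (new)  [load 110/140]
  105 → locker 3 (new)  [load 105/140]
  105 → locker 4 (new)  [load 105/140]
  105 → locker 5 (new)  [load 105/140]
  95 → locker 6 (new)  [load 95/140]
  85 → locker 7 (new)  [load 85/140]
  85 → locker 8 (new)  [load 85/140]
  45 → locker 6  [load 140/140]
  45 → locker 7  [load 130/140]
  25 → locker 1  [load 135/140]
  25 → locker 2  [load 135/140]
  15 → locker 3  [load 120/140]
  15 → locker 3  [load 135/140]
8 storage lockers opened.

8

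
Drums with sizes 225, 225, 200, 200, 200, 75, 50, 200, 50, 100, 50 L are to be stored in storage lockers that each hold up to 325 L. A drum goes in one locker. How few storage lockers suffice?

Total = 225 + 225 + 200 + 200 + 200 + 200 + 100 + 75 + 50 + 50 + 50 = 1575 L.
Lower bound: ⌈1575/325⌉ = 5 storage lockers.
Also, 6 drums each exceed 325/2 L, and no two of those can share a locker, so at least 6 storage lockers are needed.
A packing using 6 storage lockers:
  locker 1: 225 + 100 = 325
  locker 2: 225 + 75 = 300
  locker 3: 200 + 50 + 50 = 300
  locker 4: 200 + 50 = 250
  locker 5: 200 = 200
  locker 6: 200 = 200
This matches the lower bound, so 6 is optimal.

6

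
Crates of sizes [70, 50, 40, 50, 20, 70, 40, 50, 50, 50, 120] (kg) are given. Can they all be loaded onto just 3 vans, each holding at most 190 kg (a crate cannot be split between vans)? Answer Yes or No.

Total = 610 kg; ⌈610/190⌉ = 4.
At least 4 vans are required, but only 3 are allowed.

No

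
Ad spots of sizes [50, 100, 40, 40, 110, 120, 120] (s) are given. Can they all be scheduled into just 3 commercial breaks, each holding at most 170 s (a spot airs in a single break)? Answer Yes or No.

Total = 580 s; ⌈580/170⌉ = 4.
At least 4 commercial breaks are required, but only 3 are allowed.

No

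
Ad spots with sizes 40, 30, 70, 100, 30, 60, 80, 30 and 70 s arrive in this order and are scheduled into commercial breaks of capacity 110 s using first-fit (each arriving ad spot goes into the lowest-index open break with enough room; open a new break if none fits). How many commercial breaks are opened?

6

  40 → break 1 (new)  [load 40/110]
  30 → break 1  [load 70/110]
  70 → break 2 (new)  [load 70/110]
  100 → break 3 (new)  [load 100/110]
  30 → break 1  [load 100/110]
  60 → break 4 (new)  [load 60/110]
  80 → break 5 (new)  [load 80/110]
  30 → break 2  [load 100/110]
  70 → break 6 (new)  [load 70/110]
6 commercial breaks opened.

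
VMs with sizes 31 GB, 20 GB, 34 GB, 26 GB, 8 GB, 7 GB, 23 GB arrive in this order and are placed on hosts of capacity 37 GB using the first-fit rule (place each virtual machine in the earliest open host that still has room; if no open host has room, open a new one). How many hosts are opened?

  31 → host 1 (new)  [load 31/37]
  20 → host 2 (new)  [load 20/37]
  34 → host 3 (new)  [load 34/37]
  26 → host 4 (new)  [load 26/37]
  8 → host 2  [load 28/37]
  7 → host 2  [load 35/37]
  23 → host 5 (new)  [load 23/37]
5 hosts opened.

5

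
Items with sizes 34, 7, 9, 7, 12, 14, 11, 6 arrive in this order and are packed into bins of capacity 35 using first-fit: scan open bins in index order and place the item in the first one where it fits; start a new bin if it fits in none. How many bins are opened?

3

  34 → bin 1 (new)  [load 34/35]
  7 → bin 2 (new)  [load 7/35]
  9 → bin 2  [load 16/35]
  7 → bin 2  [load 23/35]
  12 → bin 2  [load 35/35]
  14 → bin 3 (new)  [load 14/35]
  11 → bin 3  [load 25/35]
  6 → bin 3  [load 31/35]
3 bins opened.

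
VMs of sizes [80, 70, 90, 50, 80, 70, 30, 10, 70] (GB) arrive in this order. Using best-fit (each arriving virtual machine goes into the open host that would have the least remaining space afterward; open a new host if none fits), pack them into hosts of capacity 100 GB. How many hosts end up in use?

7

  80 → host 1 (new)  [load 80/100]
  70 → host 2 (new)  [load 70/100]
  90 → host 3 (new)  [load 90/100]
  50 → host 4 (new)  [load 50/100]
  80 → host 5 (new)  [load 80/100]
  70 → host 6 (new)  [load 70/100]
  30 → host 2  [load 100/100]
  10 → host 3  [load 100/100]
  70 → host 7 (new)  [load 70/100]
7 hosts opened.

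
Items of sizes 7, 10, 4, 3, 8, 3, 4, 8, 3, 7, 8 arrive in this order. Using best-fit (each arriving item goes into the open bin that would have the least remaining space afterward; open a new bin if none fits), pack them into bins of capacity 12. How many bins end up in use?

  7 → bin 1 (new)  [load 7/12]
  10 → bin 2 (new)  [load 10/12]
  4 → bin 1  [load 11/12]
  3 → bin 3 (new)  [load 3/12]
  8 → bin 3  [load 11/12]
  3 → bin 4 (new)  [load 3/12]
  4 → bin 4  [load 7/12]
  8 → bin 5 (new)  [load 8/12]
  3 → bin 5  [load 11/12]
  7 → bin 6 (new)  [load 7/12]
  8 → bin 7 (new)  [load 8/12]
7 bins opened.

7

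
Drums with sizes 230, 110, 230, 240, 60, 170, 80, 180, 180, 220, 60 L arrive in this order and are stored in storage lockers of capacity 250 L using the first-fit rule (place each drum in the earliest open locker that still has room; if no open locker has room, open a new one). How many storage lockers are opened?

  230 → locker 1 (new)  [load 230/250]
  110 → locker 2 (new)  [load 110/250]
  230 → locker 3 (new)  [load 230/250]
  240 → locker 4 (new)  [load 240/250]
  60 → locker 2  [load 170/250]
  170 → locker 5 (new)  [load 170/250]
  80 → locker 2  [load 250/250]
  180 → locker 6 (new)  [load 180/250]
  180 → locker 7 (new)  [load 180/250]
  220 → locker 8 (new)  [load 220/250]
  60 → locker 5  [load 230/250]
8 storage lockers opened.

8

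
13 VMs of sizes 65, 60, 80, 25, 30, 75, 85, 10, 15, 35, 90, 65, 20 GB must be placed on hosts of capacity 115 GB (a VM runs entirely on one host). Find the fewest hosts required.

Total = 90 + 85 + 80 + 75 + 65 + 65 + 60 + 35 + 30 + 25 + 20 + 15 + 10 = 655 GB.
Lower bound: ⌈655/115⌉ = 6 hosts.
Also, 7 VMs each exceed 115/2 GB, and no two of those can share a host, so at least 7 hosts are needed.
A packing using 7 hosts:
  host 1: 90 + 25 = 115
  host 2: 85 + 30 = 115
  host 3: 80 + 35 = 115
  host 4: 75 + 20 + 15 = 110
  host 5: 65 + 10 = 75
  host 6: 65 = 65
  host 7: 60 = 60
This matches the lower bound, so 7 is optimal.

7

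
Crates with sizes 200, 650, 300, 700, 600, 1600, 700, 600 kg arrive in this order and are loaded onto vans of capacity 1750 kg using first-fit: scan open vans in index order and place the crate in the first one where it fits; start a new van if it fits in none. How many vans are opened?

  200 → van 1 (new)  [load 200/1750]
  650 → van 1  [load 850/1750]
  300 → van 1  [load 1150/1750]
  700 → van 2 (new)  [load 700/1750]
  600 → van 1  [load 1750/1750]
  1600 → van 3 (new)  [load 1600/1750]
  700 → van 2  [load 1400/1750]
  600 → van 4 (new)  [load 600/1750]
4 vans opened.

4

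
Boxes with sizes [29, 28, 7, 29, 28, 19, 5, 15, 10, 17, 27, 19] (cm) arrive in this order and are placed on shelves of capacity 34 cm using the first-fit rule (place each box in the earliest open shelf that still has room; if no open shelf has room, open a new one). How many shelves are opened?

9

  29 → shelf 1 (new)  [load 29/34]
  28 → shelf 2 (new)  [load 28/34]
  7 → shelf 3 (new)  [load 7/34]
  29 → shelf 4 (new)  [load 29/34]
  28 → shelf 5 (new)  [load 28/34]
  19 → shelf 3  [load 26/34]
  5 → shelf 1  [load 34/34]
  15 → shelf 6 (new)  [load 15/34]
  10 → shelf 6  [load 25/34]
  17 → shelf 7 (new)  [load 17/34]
  27 → shelf 8 (new)  [load 27/34]
  19 → shelf 9 (new)  [load 19/34]
9 shelves opened.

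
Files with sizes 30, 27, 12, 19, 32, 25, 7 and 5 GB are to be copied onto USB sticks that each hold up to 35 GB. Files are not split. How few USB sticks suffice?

Total = 32 + 30 + 27 + 25 + 19 + 12 + 7 + 5 = 157 GB.
Lower bound: ⌈157/35⌉ = 5 USB sticks.
A packing using 5 USB sticks:
  USB stick 1: 32 = 32
  USB stick 2: 30 + 5 = 35
  USB stick 3: 27 + 7 = 34
  USB stick 4: 25 = 25
  USB stick 5: 19 + 12 = 31
This matches the lower bound, so 5 is optimal.

5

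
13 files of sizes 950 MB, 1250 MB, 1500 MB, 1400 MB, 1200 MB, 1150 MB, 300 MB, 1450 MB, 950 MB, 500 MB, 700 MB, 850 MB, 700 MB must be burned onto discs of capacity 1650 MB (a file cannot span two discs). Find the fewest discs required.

Total = 1500 + 1450 + 1400 + 1250 + 1200 + 1150 + 950 + 950 + 850 + 700 + 700 + 500 + 300 = 12900 MB.
Lower bound: ⌈12900/1650⌉ = 8 discs.
Also, 9 files each exceed 825 MB, and no two of those can share a disc, so at least 9 discs are needed.
A packing using 9 discs:
  disc 1: 1500 = 1500
  disc 2: 1450 = 1450
  disc 3: 1400 = 1400
  disc 4: 1250 + 300 = 1550
  disc 5: 1200 = 1200
  disc 6: 1150 + 500 = 1650
  disc 7: 950 + 700 = 1650
  disc 8: 950 + 700 = 1650
  disc 9: 850 = 850
This matches the lower bound, so 9 is optimal.

9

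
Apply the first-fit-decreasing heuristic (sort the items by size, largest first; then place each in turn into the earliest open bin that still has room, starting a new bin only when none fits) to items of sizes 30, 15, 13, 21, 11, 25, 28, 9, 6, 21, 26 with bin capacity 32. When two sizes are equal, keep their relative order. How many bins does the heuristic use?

7

Sorted descending: 30, 28, 26, 25, 21, 21, 15, 13, 11, 9, 6.
  30 → bin 1 (new)  [load 30/32]
  28 → bin 2 (new)  [load 28/32]
  26 → bin 3 (new)  [load 26/32]
  25 → bin 4 (new)  [load 25/32]
  21 → bin 5 (new)  [load 21/32]
  21 → bin 6 (new)  [load 21/32]
  15 → bin 7 (new)  [load 15/32]
  13 → bin 7  [load 28/32]
  11 → bin 5  [load 32/32]
  9 → bin 6  [load 30/32]
  6 → bin 3  [load 32/32]
7 bins opened.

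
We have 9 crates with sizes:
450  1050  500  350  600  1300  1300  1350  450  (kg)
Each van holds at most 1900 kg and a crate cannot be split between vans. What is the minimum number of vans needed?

4

Total = 1350 + 1300 + 1300 + 1050 + 600 + 500 + 450 + 450 + 350 = 7350 kg.
Lower bound: ⌈7350/1900⌉ = 4 vans.
A packing using 4 vans:
  van 1: 1350 + 500 = 1850
  van 2: 1300 + 600 = 1900
  van 3: 1300 + 450 = 1750
  van 4: 1050 + 450 + 350 = 1850
This matches the lower bound, so 4 is optimal.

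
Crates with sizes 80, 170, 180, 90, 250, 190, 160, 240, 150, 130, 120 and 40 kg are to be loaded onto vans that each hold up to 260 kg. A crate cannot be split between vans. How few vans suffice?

Total = 250 + 240 + 190 + 180 + 170 + 160 + 150 + 130 + 120 + 90 + 80 + 40 = 1800 kg.
Lower bound: ⌈1800/260⌉ = 7 vans.
A packing using 8 vans:
  van 1: 250 = 250
  van 2: 240 = 240
  van 3: 190 + 40 = 230
  van 4: 180 + 80 = 260
  van 5: 170 + 90 = 260
  van 6: 160 = 160
  van 7: 150 = 150
  van 8: 130 + 120 = 250
No arrangement into 7 vans stays within capacity, so 8 is optimal.

8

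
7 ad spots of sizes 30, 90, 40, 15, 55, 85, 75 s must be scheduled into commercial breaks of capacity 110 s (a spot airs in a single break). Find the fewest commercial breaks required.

4

Total = 90 + 85 + 75 + 55 + 40 + 30 + 15 = 390 s.
Lower bound: ⌈390/110⌉ = 4 commercial breaks.
A packing using 4 commercial breaks:
  break 1: 90 + 15 = 105
  break 2: 85 = 85
  break 3: 75 + 30 = 105
  break 4: 55 + 40 = 95
This matches the lower bound, so 4 is optimal.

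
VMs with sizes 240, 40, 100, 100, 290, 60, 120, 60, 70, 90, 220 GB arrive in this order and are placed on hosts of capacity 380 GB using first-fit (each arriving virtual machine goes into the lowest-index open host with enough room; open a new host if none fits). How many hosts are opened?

  240 → host 1 (new)  [load 240/380]
  40 → host 1  [load 280/380]
  100 → host 1  [load 380/380]
  100 → host 2 (new)  [load 100/380]
  290 → host 3 (new)  [load 290/380]
  60 → host 2  [load 160/380]
  120 → host 2  [load 280/380]
  60 → host 2  [load 340/380]
  70 → host 3  [load 360/380]
  90 → host 4 (new)  [load 90/380]
  220 → host 4  [load 310/380]
4 hosts opened.

4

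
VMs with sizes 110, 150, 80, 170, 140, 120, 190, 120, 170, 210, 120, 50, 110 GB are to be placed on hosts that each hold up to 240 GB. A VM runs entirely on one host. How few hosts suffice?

9

Total = 210 + 190 + 170 + 170 + 150 + 140 + 120 + 120 + 120 + 110 + 110 + 80 + 50 = 1740 GB.
Lower bound: ⌈1740/240⌉ = 8 hosts.
A packing using 9 hosts:
  host 1: 210 = 210
  host 2: 190 + 50 = 240
  host 3: 170 = 170
  host 4: 170 = 170
  host 5: 150 + 80 = 230
  host 6: 140 = 140
  host 7: 120 + 120 = 240
  host 8: 120 + 110 = 230
  host 9: 110 = 110
No arrangement into 8 hosts stays within capacity, so 9 is optimal.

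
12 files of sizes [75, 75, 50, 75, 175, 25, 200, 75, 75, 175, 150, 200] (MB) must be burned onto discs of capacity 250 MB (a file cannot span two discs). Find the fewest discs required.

6

Total = 200 + 200 + 175 + 175 + 150 + 75 + 75 + 75 + 75 + 75 + 50 + 25 = 1350 MB.
Lower bound: ⌈1350/250⌉ = 6 discs.
A packing using 6 discs:
  disc 1: 200 + 50 = 250
  disc 2: 200 + 25 = 225
  disc 3: 175 + 75 = 250
  disc 4: 175 + 75 = 250
  disc 5: 150 + 75 = 225
  disc 6: 75 + 75 = 150
This matches the lower bound, so 6 is optimal.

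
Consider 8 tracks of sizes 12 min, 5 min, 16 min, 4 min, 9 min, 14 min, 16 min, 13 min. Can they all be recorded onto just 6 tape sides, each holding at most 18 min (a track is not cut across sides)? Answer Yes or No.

Yes

A valid assignment using 6 tape sides:
  side 1: 16 = 16
  side 2: 16 = 16
  side 3: 14 + 4 = 18
  side 4: 13 + 5 = 18
  side 5: 12 = 12
  side 6: 9 = 9
Every load is within 18 min, so 6 tape sides suffice.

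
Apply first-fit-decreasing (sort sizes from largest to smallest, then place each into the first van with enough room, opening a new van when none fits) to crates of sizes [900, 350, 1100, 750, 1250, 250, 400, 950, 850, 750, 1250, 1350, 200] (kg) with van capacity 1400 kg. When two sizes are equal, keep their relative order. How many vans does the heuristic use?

Sorted descending: 1350, 1250, 1250, 1100, 950, 900, 850, 750, 750, 400, 350, 250, 200.
  1350 → van 1 (new)  [load 1350/1400]
  1250 → van 2 (new)  [load 1250/1400]
  1250 → van 3 (new)  [load 1250/1400]
  1100 → van 4 (new)  [load 1100/1400]
  950 → van 5 (new)  [load 950/1400]
  900 → van 6 (new)  [load 900/1400]
  850 → van 7 (new)  [load 850/1400]
  750 → van 8 (new)  [load 750/1400]
  750 → van 9 (new)  [load 750/1400]
  400 → van 5  [load 1350/1400]
  350 → van 6  [load 1250/1400]
  250 → van 4  [load 1350/1400]
  200 → van 7  [load 1050/1400]
9 vans opened.

9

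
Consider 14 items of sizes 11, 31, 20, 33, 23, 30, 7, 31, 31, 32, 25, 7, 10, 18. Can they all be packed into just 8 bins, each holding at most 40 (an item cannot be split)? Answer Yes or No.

No

Total = 309; ⌈309/40⌉ = 8.
The bound of 8 does not rule out 8, but exhaustive search shows no assignment into 8 bins of capacity 40 exists — the minimum is 9.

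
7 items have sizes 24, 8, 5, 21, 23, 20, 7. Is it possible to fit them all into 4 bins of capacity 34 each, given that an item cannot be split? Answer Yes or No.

A valid assignment using 4 bins:
  bin 1: 24 + 8 = 32
  bin 2: 23 + 7 = 30
  bin 3: 21 + 5 = 26
  bin 4: 20 = 20
Every load is within 34, so 4 bins suffice.

Yes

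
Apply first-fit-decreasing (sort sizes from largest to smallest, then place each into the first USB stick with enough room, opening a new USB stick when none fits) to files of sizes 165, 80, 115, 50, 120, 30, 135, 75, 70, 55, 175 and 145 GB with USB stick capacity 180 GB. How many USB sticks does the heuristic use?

Sorted descending: 175, 165, 145, 135, 120, 115, 80, 75, 70, 55, 50, 30.
  175 → USB stick 1 (new)  [load 175/180]
  165 → USB stick 2 (new)  [load 165/180]
  145 → USB stick 3 (new)  [load 145/180]
  135 → USB stick 4 (new)  [load 135/180]
  120 → USB stick 5 (new)  [load 120/180]
  115 → USB stick 6 (new)  [load 115/180]
  80 → USB stick 7 (new)  [load 80/180]
  75 → USB stick 7  [load 155/180]
  70 → USB stick 8 (new)  [load 70/180]
  55 → USB stick 5  [load 175/180]
  50 → USB stick 6  [load 165/180]
  30 → USB stick 3  [load 175/180]
8 USB sticks opened.

8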